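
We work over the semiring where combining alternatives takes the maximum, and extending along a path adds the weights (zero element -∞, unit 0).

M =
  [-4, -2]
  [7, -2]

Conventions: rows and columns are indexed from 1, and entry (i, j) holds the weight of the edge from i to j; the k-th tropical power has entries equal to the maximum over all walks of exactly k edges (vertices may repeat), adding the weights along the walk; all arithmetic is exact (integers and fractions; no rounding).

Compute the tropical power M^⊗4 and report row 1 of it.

M^⊗2:
  [5, -4]
  [5, 5]
M^⊗3:
  [3, 3]
  [12, 3]
M^⊗4:
  [10, 1]
  [10, 10]
Answer: row 1 of M^⊗4 = [10, 1]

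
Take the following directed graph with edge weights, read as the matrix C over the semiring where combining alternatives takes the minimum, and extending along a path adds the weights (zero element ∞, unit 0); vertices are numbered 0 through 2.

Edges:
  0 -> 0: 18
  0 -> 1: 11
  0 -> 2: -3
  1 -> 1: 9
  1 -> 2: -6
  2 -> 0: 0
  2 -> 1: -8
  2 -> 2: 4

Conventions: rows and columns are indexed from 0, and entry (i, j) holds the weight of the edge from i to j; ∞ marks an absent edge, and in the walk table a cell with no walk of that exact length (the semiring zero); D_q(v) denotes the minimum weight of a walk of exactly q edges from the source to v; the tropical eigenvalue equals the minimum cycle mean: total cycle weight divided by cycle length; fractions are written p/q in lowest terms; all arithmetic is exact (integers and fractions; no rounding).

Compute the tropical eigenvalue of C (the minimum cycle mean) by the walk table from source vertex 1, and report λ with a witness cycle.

q=0: [∞, 0, ∞]
q=1: [∞, 9, -6]
q=2: [-6, -14, -2]
q=3: [-2, -10, -20]
Optimal cycle mean attained by: cycle 1->2->1, total (-6) + (-8), length 2.
Answer: λ = -7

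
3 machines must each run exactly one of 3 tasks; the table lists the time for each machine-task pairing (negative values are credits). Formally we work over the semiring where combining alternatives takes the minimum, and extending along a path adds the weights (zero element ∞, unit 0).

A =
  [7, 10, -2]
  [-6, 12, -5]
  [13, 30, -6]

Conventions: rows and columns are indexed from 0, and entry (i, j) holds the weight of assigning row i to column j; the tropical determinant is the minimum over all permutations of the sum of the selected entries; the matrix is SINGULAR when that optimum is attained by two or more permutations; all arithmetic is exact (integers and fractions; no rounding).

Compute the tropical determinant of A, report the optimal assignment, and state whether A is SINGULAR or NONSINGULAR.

σ = (0, 1, 2): 7 + 12 + (-6) = 13
σ = (0, 2, 1): 7 + (-5) + 30 = 32
σ = (1, 0, 2): 10 + (-6) + (-6) = -2
σ = (1, 2, 0): 10 + (-5) + 13 = 18
σ = (2, 0, 1): (-2) + (-6) + 30 = 22
σ = (2, 1, 0): (-2) + 12 + 13 = 23
Optimal value attained by: σ = (1, 0, 2).
Answer: det⊕(A) = -2; verdict: NONSINGULAR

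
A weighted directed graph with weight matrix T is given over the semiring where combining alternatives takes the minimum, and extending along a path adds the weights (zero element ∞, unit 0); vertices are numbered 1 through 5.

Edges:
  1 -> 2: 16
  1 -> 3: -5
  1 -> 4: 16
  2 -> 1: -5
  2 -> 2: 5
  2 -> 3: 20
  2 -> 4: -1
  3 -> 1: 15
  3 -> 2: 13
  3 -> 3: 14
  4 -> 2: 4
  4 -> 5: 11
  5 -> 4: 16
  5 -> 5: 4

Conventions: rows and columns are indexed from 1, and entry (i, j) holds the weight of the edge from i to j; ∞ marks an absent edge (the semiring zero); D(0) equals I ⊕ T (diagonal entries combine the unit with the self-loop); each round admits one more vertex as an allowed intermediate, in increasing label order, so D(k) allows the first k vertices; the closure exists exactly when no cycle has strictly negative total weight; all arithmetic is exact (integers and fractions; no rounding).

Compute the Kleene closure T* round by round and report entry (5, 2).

D(0):
  [0, 16, -5, 16, ∞]
  [-5, 0, 20, -1, ∞]
  [15, 13, 0, ∞, ∞]
  [∞, 4, ∞, 0, 11]
  [∞, ∞, ∞, 16, 0]
D(1):
  [0, 16, -5, 16, ∞]
  [-5, 0, -10, -1, ∞]
  [15, 13, 0, 31, ∞]
  [∞, 4, ∞, 0, 11]
  [∞, ∞, ∞, 16, 0]
D(2):
  [0, 16, -5, 15, ∞]
  [-5, 0, -10, -1, ∞]
  [8, 13, 0, 12, ∞]
  [-1, 4, -6, 0, 11]
  [∞, ∞, ∞, 16, 0]
D(3):
  [0, 8, -5, 7, ∞]
  [-5, 0, -10, -1, ∞]
  [8, 13, 0, 12, ∞]
  [-1, 4, -6, 0, 11]
  [∞, ∞, ∞, 16, 0]
D(4):
  [0, 8, -5, 7, 18]
  [-5, 0, -10, -1, 10]
  [8, 13, 0, 12, 23]
  [-1, 4, -6, 0, 11]
  [15, 20, 10, 16, 0]
D(5):
  [0, 8, -5, 7, 18]
  [-5, 0, -10, -1, 10]
  [8, 13, 0, 12, 23]
  [-1, 4, -6, 0, 11]
  [15, 20, 10, 16, 0]
Answer: T*[5][2] = 20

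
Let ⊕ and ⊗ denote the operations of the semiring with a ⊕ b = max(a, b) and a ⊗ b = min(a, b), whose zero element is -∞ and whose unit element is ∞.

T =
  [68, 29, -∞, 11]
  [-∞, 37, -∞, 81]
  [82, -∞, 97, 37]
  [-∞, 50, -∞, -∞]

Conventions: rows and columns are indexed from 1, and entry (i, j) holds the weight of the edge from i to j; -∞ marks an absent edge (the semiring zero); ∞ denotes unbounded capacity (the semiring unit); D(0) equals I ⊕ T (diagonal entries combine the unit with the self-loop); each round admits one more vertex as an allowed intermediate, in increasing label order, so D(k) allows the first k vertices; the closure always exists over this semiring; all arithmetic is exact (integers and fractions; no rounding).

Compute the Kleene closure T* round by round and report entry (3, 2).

D(0):
  [∞, 29, -∞, 11]
  [-∞, ∞, -∞, 81]
  [82, -∞, ∞, 37]
  [-∞, 50, -∞, ∞]
D(1):
  [∞, 29, -∞, 11]
  [-∞, ∞, -∞, 81]
  [82, 29, ∞, 37]
  [-∞, 50, -∞, ∞]
D(2):
  [∞, 29, -∞, 29]
  [-∞, ∞, -∞, 81]
  [82, 29, ∞, 37]
  [-∞, 50, -∞, ∞]
D(3):
  [∞, 29, -∞, 29]
  [-∞, ∞, -∞, 81]
  [82, 29, ∞, 37]
  [-∞, 50, -∞, ∞]
D(4):
  [∞, 29, -∞, 29]
  [-∞, ∞, -∞, 81]
  [82, 37, ∞, 37]
  [-∞, 50, -∞, ∞]
Answer: T*[3][2] = 37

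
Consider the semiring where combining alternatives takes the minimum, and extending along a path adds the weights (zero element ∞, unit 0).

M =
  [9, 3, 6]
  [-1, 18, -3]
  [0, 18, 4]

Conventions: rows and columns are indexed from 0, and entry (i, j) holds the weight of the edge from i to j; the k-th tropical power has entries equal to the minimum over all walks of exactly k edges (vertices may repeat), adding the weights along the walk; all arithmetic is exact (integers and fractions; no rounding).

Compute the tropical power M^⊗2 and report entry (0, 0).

M^⊗2:
  [2, 12, 0]
  [-3, 2, 1]
  [4, 3, 6]
Key observation: the optimum is the walk 0->1->0, with weight 3 + (-1) = 2.
Optimal value attained by: walk 0->1->0.
Answer: (M^⊗2)[0][0] = 2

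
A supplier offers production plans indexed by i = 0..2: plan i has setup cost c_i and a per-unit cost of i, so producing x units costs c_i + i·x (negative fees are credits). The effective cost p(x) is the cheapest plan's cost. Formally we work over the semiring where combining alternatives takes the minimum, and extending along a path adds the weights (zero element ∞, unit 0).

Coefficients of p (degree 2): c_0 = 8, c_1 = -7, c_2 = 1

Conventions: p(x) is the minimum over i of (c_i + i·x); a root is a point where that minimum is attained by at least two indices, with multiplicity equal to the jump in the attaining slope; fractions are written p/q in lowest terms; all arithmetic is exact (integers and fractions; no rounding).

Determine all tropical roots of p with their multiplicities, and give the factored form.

hull edge (i=0, c=8) to (i=1, c=-7): slope -15, span 1
hull edge (i=1, c=-7) to (i=2, c=1): slope 8, span 1
Factored form: p(x) = 1 ⊗ (x ⊕ (-8)) ⊗ (x ⊕ 15)
Answer: roots = -8 (mult 1), 15 (mult 1)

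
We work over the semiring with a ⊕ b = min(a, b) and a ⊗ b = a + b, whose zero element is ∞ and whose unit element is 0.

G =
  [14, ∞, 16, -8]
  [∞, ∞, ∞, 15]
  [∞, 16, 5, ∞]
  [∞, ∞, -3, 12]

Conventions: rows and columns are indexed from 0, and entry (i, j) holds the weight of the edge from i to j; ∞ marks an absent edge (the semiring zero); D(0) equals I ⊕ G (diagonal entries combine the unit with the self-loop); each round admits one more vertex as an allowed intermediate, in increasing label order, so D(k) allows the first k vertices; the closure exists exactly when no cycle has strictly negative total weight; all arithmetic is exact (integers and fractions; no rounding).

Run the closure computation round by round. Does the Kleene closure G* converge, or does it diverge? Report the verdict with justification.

D(0):
  [0, ∞, 16, -8]
  [∞, 0, ∞, 15]
  [∞, 16, 0, ∞]
  [∞, ∞, -3, 0]
D(1):
  [0, ∞, 16, -8]
  [∞, 0, ∞, 15]
  [∞, 16, 0, ∞]
  [∞, ∞, -3, 0]
D(2):
  [0, ∞, 16, -8]
  [∞, 0, ∞, 15]
  [∞, 16, 0, 31]
  [∞, ∞, -3, 0]
D(3):
  [0, 32, 16, -8]
  [∞, 0, ∞, 15]
  [∞, 16, 0, 31]
  [∞, 13, -3, 0]
D(4):
  [0, 5, -11, -8]
  [∞, 0, 12, 15]
  [∞, 16, 0, 31]
  [∞, 13, -3, 0]
Key observation: every diagonal entry stays at the unit through all rounds, so no improving cycle exists.
Answer: CONVERGES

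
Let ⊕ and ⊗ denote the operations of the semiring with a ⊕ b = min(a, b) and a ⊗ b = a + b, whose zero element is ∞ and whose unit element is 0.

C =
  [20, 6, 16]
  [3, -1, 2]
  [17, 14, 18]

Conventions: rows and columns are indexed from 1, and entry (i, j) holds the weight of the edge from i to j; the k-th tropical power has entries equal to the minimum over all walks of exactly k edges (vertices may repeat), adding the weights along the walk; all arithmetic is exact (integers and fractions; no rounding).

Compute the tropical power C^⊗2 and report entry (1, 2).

C^⊗2:
  [9, 5, 8]
  [2, -2, 1]
  [17, 13, 16]
Key observation: the optimum is the walk 1->2->2, with weight 6 + (-1) = 5.
Optimal value attained by: walk 1->2->2.
Answer: (C^⊗2)[1][2] = 5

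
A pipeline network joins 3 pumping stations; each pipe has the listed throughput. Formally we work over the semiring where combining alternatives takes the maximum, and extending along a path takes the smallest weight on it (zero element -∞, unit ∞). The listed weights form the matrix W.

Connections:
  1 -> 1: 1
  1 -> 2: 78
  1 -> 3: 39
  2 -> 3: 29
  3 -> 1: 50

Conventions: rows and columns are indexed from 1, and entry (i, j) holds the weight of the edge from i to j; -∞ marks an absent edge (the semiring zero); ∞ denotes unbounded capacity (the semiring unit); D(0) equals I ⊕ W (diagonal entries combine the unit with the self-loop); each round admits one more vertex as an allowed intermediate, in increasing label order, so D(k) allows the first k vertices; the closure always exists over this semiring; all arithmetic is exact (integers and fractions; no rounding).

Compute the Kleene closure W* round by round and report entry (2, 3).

D(0):
  [∞, 78, 39]
  [-∞, ∞, 29]
  [50, -∞, ∞]
D(1):
  [∞, 78, 39]
  [-∞, ∞, 29]
  [50, 50, ∞]
D(2):
  [∞, 78, 39]
  [-∞, ∞, 29]
  [50, 50, ∞]
D(3):
  [∞, 78, 39]
  [29, ∞, 29]
  [50, 50, ∞]
Answer: W*[2][3] = 29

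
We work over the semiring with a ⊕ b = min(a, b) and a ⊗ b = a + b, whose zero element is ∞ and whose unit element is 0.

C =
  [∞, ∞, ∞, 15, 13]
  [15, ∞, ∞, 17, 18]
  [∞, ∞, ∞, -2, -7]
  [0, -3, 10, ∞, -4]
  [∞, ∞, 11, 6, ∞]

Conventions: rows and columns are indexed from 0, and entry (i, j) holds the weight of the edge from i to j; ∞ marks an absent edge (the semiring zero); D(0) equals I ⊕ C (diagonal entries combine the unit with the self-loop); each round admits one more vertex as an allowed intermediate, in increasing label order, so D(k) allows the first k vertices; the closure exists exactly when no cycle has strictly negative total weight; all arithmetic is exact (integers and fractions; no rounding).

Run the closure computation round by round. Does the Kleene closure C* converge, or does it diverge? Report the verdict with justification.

D(0):
  [0, ∞, ∞, 15, 13]
  [15, 0, ∞, 17, 18]
  [∞, ∞, 0, -2, -7]
  [0, -3, 10, 0, -4]
  [∞, ∞, 11, 6, 0]
D(1):
  [0, ∞, ∞, 15, 13]
  [15, 0, ∞, 17, 18]
  [∞, ∞, 0, -2, -7]
  [0, -3, 10, 0, -4]
  [∞, ∞, 11, 6, 0]
D(2):
  [0, ∞, ∞, 15, 13]
  [15, 0, ∞, 17, 18]
  [∞, ∞, 0, -2, -7]
  [0, -3, 10, 0, -4]
  [∞, ∞, 11, 6, 0]
D(3):
  [0, ∞, ∞, 15, 13]
  [15, 0, ∞, 17, 18]
  [∞, ∞, 0, -2, -7]
  [0, -3, 10, 0, -4]
  [∞, ∞, 11, 6, 0]
D(4):
  [0, 12, 25, 15, 11]
  [15, 0, 27, 17, 13]
  [-2, -5, 0, -2, -7]
  [0, -3, 10, 0, -4]
  [6, 3, 11, 6, 0]
D(5):
  [0, 12, 22, 15, 11]
  [15, 0, 24, 17, 13]
  [-2, -5, 0, -2, -7]
  [0, -3, 7, 0, -4]
  [6, 3, 11, 6, 0]
Key observation: every diagonal entry stays at the unit through all rounds, so no improving cycle exists.
Answer: CONVERGES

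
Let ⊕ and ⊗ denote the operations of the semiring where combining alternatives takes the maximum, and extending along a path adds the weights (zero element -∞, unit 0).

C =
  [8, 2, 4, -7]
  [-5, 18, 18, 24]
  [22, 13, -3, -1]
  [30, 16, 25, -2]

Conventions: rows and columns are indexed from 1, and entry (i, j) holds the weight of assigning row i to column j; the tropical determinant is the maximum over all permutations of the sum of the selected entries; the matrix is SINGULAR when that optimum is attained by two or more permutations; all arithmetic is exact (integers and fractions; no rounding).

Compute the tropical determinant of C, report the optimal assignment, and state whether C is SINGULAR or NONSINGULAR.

σ = (1, 2, 3, 4): 8 + 18 + (-3) + (-2) = 21
σ = (1, 2, 4, 3): 8 + 18 + (-1) + 25 = 50
σ = (1, 3, 2, 4): 8 + 18 + 13 + (-2) = 37
σ = (1, 3, 4, 2): 8 + 18 + (-1) + 16 = 41
σ = (1, 4, 2, 3): 8 + 24 + 13 + 25 = 70
σ = (1, 4, 3, 2): 8 + 24 + (-3) + 16 = 45
σ = (2, 1, 3, 4): 2 + (-5) + (-3) + (-2) = -8
σ = (2, 1, 4, 3): 2 + (-5) + (-1) + 25 = 21
σ = (2, 3, 1, 4): 2 + 18 + 22 + (-2) = 40
σ = (2, 3, 4, 1): 2 + 18 + (-1) + 30 = 49
σ = (2, 4, 1, 3): 2 + 24 + 22 + 25 = 73
σ = (2, 4, 3, 1): 2 + 24 + (-3) + 30 = 53
σ = (3, 1, 2, 4): 4 + (-5) + 13 + (-2) = 10
σ = (3, 1, 4, 2): 4 + (-5) + (-1) + 16 = 14
σ = (3, 2, 1, 4): 4 + 18 + 22 + (-2) = 42
σ = (3, 2, 4, 1): 4 + 18 + (-1) + 30 = 51
σ = (3, 4, 1, 2): 4 + 24 + 22 + 16 = 66
σ = (3, 4, 2, 1): 4 + 24 + 13 + 30 = 71
σ = (4, 1, 2, 3): (-7) + (-5) + 13 + 25 = 26
σ = (4, 1, 3, 2): (-7) + (-5) + (-3) + 16 = 1
σ = (4, 2, 1, 3): (-7) + 18 + 22 + 25 = 58
σ = (4, 2, 3, 1): (-7) + 18 + (-3) + 30 = 38
σ = (4, 3, 1, 2): (-7) + 18 + 22 + 16 = 49
σ = (4, 3, 2, 1): (-7) + 18 + 13 + 30 = 54
Optimal value attained by: σ = (2, 4, 1, 3).
Answer: det⊕(C) = 73; verdict: NONSINGULAR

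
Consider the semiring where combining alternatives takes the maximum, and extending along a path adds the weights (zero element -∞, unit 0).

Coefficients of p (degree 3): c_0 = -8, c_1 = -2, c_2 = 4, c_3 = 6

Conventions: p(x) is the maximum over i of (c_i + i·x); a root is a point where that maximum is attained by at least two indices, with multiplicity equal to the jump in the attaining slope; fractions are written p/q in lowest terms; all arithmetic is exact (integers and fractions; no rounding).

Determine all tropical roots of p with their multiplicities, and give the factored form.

hull edge (i=0, c=-8) to (i=2, c=4): slope 6, span 2
hull edge (i=2, c=4) to (i=3, c=6): slope 2, span 1
Factored form: p(x) = 6 ⊗ (x ⊕ (-6)) ⊗ (x ⊕ (-6)) ⊗ (x ⊕ (-2))
Answer: roots = -6 (mult 2), -2 (mult 1)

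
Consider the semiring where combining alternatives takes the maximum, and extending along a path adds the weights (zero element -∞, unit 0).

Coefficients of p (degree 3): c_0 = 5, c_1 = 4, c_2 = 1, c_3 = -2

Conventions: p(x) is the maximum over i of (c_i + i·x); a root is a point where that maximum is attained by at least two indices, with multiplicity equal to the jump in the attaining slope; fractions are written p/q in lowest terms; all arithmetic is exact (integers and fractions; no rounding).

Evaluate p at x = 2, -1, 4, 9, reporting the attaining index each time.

p(2) = max(5+0·2=5, 4+1·2=6, 1+2·2=5, -2+3·2=4) = 6 (attained by i=1)
p(-1) = max(5+0·(-1)=5, 4+1·(-1)=3, 1+2·(-1)=-1, -2+3·(-1)=-5) = 5 (attained by i=0)
p(4) = max(5+0·4=5, 4+1·4=8, 1+2·4=9, -2+3·4=10) = 10 (attained by i=3)
p(9) = max(5+0·9=5, 4+1·9=13, 1+2·9=19, -2+3·9=25) = 25 (attained by i=3)
Answer: p(2) = 6; p(-1) = 5; p(4) = 10; p(9) = 25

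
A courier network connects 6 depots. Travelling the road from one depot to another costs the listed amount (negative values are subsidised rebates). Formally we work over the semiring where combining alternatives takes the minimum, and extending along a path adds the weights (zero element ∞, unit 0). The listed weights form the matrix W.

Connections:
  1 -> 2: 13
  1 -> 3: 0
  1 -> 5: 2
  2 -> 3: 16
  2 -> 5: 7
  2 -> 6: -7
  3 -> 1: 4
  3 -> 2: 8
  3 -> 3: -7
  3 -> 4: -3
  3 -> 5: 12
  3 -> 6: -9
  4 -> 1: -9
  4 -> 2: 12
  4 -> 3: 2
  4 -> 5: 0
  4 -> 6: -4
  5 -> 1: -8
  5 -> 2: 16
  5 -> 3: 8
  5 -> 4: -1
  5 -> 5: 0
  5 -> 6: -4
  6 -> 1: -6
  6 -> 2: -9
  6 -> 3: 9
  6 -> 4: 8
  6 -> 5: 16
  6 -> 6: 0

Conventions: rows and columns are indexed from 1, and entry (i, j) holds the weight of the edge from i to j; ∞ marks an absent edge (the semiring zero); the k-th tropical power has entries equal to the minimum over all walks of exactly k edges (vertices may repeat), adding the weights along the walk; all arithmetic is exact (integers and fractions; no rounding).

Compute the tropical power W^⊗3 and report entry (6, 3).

W^⊗2:
  [-6, 8, -7, -3, 2, -9]
  [-13, -16, 2, 1, 7, -7]
  [-15, -18, -14, -10, -3, -16]
  [-10, -13, -9, -1, -7, -7]
  [-10, -13, -8, -1, -6, -5]
  [-6, -9, -6, 6, -4, -16]
W^⊗3:
  [-15, -18, -14, -10, -4, -16]
  [-13, -16, -13, -1, -11, -23]
  [-22, -25, -21, -17, -13, -25]
  [-15, -16, -16, -12, -8, -20]
  [-14, -14, -15, -11, -8, -20]
  [-22, -25, -13, -9, -4, -16]
Key observation: the optimum is the walk 6->1->3->3, with weight (-6) + 0 + (-7) = -13.
Optimal value attained by: walk 6->1->3->3.
Answer: (W^⊗3)[6][3] = -13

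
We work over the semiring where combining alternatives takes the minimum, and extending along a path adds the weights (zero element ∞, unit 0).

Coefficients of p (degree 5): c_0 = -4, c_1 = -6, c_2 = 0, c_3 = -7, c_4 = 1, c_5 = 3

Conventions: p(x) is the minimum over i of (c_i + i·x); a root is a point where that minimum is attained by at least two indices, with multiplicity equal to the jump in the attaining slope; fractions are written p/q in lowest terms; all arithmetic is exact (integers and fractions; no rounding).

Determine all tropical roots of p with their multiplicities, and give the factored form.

hull edge (i=0, c=-4) to (i=1, c=-6): slope -2, span 1
hull edge (i=1, c=-6) to (i=3, c=-7): slope -1/2, span 2
hull edge (i=3, c=-7) to (i=5, c=3): slope 5, span 2
Factored form: p(x) = 3 ⊗ (x ⊕ (-5)) ⊗ (x ⊕ (-5)) ⊗ (x ⊕ 1/2) ⊗ (x ⊕ 1/2) ⊗ (x ⊕ 2)
Answer: roots = -5 (mult 2), 1/2 (mult 2), 2 (mult 1)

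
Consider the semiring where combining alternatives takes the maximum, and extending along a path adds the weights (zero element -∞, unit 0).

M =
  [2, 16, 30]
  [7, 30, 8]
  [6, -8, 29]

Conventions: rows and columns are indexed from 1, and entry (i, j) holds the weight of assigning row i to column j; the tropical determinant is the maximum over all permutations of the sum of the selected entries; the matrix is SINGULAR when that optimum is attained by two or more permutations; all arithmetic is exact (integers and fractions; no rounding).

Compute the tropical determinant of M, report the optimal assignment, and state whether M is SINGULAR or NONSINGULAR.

σ = (1, 2, 3): 2 + 30 + 29 = 61
σ = (1, 3, 2): 2 + 8 + (-8) = 2
σ = (2, 1, 3): 16 + 7 + 29 = 52
σ = (2, 3, 1): 16 + 8 + 6 = 30
σ = (3, 1, 2): 30 + 7 + (-8) = 29
σ = (3, 2, 1): 30 + 30 + 6 = 66
Optimal value attained by: σ = (3, 2, 1).
Answer: det⊕(M) = 66; verdict: NONSINGULAR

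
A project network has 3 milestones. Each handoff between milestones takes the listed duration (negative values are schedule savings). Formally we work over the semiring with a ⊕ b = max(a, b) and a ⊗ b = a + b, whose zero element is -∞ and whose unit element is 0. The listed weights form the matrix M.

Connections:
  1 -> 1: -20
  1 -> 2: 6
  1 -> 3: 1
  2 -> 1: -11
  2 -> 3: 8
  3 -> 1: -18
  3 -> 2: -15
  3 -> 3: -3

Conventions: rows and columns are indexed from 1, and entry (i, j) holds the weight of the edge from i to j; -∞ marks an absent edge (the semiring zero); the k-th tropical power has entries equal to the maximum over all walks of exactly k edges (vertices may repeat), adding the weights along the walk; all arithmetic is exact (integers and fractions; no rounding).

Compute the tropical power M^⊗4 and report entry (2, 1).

M^⊗2:
  [-5, -14, 14]
  [-10, -5, 5]
  [-21, -12, -6]
M^⊗3:
  [-4, 1, 11]
  [-13, -4, 3]
  [-23, -15, -4]
M^⊗4:
  [-7, 2, 9]
  [-15, -7, 4]
  [-22, -17, -7]
Key observation: the optimum is the walk 2->1->2->3->1, with weight (-11) + 6 + 8 + (-18) = -15.
Optimal value attained by: walk 2->1->2->3->1.
Answer: (M^⊗4)[2][1] = -15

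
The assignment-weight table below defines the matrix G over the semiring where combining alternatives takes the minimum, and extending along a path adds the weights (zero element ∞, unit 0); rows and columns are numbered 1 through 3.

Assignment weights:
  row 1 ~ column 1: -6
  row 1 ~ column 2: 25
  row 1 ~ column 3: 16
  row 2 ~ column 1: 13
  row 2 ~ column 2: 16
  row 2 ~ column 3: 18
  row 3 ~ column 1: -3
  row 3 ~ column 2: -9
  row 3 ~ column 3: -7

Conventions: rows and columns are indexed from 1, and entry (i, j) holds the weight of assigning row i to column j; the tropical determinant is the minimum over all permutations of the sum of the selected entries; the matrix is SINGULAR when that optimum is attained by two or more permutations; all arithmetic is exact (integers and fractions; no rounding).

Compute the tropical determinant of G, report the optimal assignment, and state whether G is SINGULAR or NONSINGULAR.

σ = (1, 2, 3): (-6) + 16 + (-7) = 3
σ = (1, 3, 2): (-6) + 18 + (-9) = 3
σ = (2, 1, 3): 25 + 13 + (-7) = 31
σ = (2, 3, 1): 25 + 18 + (-3) = 40
σ = (3, 1, 2): 16 + 13 + (-9) = 20
σ = (3, 2, 1): 16 + 16 + (-3) = 29
Optimal value attained by: σ = (1, 2, 3).
Answer: det⊕(G) = 3; verdict: SINGULAR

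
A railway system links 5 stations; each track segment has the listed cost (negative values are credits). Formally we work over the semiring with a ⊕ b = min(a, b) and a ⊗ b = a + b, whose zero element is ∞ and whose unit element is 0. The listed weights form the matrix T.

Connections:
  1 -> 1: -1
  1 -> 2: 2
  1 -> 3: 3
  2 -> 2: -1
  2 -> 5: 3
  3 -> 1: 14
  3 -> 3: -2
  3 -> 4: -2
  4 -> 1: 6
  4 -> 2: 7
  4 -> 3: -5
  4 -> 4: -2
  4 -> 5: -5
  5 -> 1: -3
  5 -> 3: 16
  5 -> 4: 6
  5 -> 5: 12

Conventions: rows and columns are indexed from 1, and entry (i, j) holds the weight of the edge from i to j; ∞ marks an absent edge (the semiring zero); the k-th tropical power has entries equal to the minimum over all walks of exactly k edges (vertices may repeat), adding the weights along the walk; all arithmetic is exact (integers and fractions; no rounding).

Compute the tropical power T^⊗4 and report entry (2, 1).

T^⊗2:
  [-2, 1, 1, 1, 5]
  [0, -2, 19, 9, 2]
  [4, 5, -7, -4, -7]
  [-8, 5, -7, -7, -7]
  [-4, -1, 0, 4, 1]
T^⊗3:
  [-3, 0, -4, -1, -4]
  [-1, -3, 3, 7, 1]
  [-10, 3, -9, -9, -9]
  [-10, -6, -12, -9, -12]
  [-5, -2, -2, -2, -1]
T^⊗4:
  [-7, -1, -6, -6, -6]
  [-2, -4, 1, 1, 0]
  [-12, -8, -14, -11, -14]
  [-15, -8, -14, -14, -14]
  [-6, -3, -7, -4, -7]
Key observation: the optimum is the walk 2->2->2->5->1, with weight (-1) + (-1) + 3 + (-3) = -2.
Optimal value attained by: walk 2->2->2->5->1.
Answer: (T^⊗4)[2][1] = -2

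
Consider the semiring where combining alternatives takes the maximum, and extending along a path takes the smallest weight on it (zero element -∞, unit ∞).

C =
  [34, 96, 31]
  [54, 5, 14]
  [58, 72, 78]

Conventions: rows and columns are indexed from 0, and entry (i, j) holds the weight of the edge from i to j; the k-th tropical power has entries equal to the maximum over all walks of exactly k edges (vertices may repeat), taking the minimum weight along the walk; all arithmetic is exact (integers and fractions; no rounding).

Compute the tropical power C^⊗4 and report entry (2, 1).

C^⊗2:
  [54, 34, 31]
  [34, 54, 31]
  [58, 72, 78]
C^⊗3:
  [34, 54, 31]
  [54, 34, 31]
  [58, 72, 78]
C^⊗4:
  [54, 34, 31]
  [34, 54, 31]
  [58, 72, 78]
Key observation: the optimum is the walk 2->2->2->2->1, with weight 78 min 78 min 78 min 72 = 72.
Optimal value attained by: walk 2->2->2->2->1.
Answer: (C^⊗4)[2][1] = 72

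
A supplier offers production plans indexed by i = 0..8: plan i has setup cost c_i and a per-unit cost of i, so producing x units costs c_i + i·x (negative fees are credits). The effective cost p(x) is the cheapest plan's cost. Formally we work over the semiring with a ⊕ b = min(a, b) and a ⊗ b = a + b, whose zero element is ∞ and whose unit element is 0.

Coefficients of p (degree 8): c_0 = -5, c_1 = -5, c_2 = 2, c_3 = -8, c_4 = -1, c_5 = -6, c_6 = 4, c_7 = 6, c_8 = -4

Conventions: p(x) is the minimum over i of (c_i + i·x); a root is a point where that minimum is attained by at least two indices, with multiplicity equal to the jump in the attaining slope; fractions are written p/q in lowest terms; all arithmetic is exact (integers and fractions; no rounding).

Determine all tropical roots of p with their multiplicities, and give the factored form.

hull edge (i=0, c=-5) to (i=3, c=-8): slope -1, span 3
hull edge (i=3, c=-8) to (i=8, c=-4): slope 4/5, span 5
Factored form: p(x) = -4 ⊗ (x ⊕ (-4/5)) ⊗ (x ⊕ (-4/5)) ⊗ (x ⊕ (-4/5)) ⊗ (x ⊕ (-4/5)) ⊗ (x ⊕ (-4/5)) ⊗ (x ⊕ 1) ⊗ (x ⊕ 1) ⊗ (x ⊕ 1)
Answer: roots = -4/5 (mult 5), 1 (mult 3)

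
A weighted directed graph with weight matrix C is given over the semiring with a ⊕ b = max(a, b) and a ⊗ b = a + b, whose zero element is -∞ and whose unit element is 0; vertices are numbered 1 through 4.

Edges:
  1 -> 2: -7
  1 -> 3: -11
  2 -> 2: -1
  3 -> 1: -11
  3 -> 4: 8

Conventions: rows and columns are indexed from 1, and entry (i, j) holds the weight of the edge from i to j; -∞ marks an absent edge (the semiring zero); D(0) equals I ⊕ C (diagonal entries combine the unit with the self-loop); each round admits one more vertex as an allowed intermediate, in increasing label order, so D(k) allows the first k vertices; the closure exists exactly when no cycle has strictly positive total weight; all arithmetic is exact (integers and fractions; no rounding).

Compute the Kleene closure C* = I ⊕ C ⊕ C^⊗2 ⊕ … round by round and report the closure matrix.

D(0):
  [0, -7, -11, -∞]
  [-∞, 0, -∞, -∞]
  [-11, -∞, 0, 8]
  [-∞, -∞, -∞, 0]
D(1):
  [0, -7, -11, -∞]
  [-∞, 0, -∞, -∞]
  [-11, -18, 0, 8]
  [-∞, -∞, -∞, 0]
D(2):
  [0, -7, -11, -∞]
  [-∞, 0, -∞, -∞]
  [-11, -18, 0, 8]
  [-∞, -∞, -∞, 0]
D(3):
  [0, -7, -11, -3]
  [-∞, 0, -∞, -∞]
  [-11, -18, 0, 8]
  [-∞, -∞, -∞, 0]
D(4):
  [0, -7, -11, -3]
  [-∞, 0, -∞, -∞]
  [-11, -18, 0, 8]
  [-∞, -∞, -∞, 0]
Answer: C* = [[0, -7, -11, -3], [-∞, 0, -∞, -∞], [-11, -18, 0, 8], [-∞, -∞, -∞, 0]]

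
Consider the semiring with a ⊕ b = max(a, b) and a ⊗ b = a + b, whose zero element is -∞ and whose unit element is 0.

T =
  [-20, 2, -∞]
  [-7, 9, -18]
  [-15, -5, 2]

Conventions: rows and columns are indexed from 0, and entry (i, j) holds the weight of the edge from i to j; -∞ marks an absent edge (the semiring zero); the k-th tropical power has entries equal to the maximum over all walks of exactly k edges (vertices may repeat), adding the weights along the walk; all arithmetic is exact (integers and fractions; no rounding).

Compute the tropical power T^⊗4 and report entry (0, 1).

T^⊗2:
  [-5, 11, -16]
  [2, 18, -9]
  [-12, 4, 4]
T^⊗3:
  [4, 20, -7]
  [11, 27, 0]
  [-3, 13, 6]
T^⊗4:
  [13, 29, 2]
  [20, 36, 9]
  [6, 22, 8]
Key observation: the optimum is the walk 0->1->1->1->1, with weight 2 + 9 + 9 + 9 = 29.
Optimal value attained by: walk 0->1->1->1->1.
Answer: (T^⊗4)[0][1] = 29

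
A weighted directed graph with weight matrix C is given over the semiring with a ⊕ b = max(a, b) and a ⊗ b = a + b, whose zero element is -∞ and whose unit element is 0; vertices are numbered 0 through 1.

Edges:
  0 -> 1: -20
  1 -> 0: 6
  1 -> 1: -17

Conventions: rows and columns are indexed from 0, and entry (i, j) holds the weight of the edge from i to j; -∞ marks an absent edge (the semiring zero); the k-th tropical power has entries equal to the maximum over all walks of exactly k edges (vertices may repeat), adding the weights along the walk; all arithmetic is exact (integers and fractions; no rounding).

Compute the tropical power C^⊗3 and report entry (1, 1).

C^⊗2:
  [-14, -37]
  [-11, -14]
C^⊗3:
  [-31, -34]
  [-8, -31]
Key observation: the optimum is the walk 1->0->1->1, with weight 6 + (-20) + (-17) = -31.
Optimal value attained by: walk 1->0->1->1.
Answer: (C^⊗3)[1][1] = -31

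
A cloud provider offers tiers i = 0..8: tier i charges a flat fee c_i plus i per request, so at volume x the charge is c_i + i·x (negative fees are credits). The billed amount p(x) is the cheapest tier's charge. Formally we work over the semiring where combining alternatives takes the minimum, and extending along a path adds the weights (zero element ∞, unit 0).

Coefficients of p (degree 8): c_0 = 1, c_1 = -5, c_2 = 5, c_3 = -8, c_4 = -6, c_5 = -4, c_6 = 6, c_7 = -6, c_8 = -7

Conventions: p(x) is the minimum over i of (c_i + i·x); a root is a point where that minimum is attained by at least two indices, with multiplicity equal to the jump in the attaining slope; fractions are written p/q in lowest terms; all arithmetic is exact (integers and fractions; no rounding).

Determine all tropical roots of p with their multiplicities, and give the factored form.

hull edge (i=0, c=1) to (i=1, c=-5): slope -6, span 1
hull edge (i=1, c=-5) to (i=3, c=-8): slope -3/2, span 2
hull edge (i=3, c=-8) to (i=8, c=-7): slope 1/5, span 5
Factored form: p(x) = -7 ⊗ (x ⊕ (-1/5)) ⊗ (x ⊕ (-1/5)) ⊗ (x ⊕ (-1/5)) ⊗ (x ⊕ (-1/5)) ⊗ (x ⊕ (-1/5)) ⊗ (x ⊕ 3/2) ⊗ (x ⊕ 3/2) ⊗ (x ⊕ 6)
Answer: roots = -1/5 (mult 5), 3/2 (mult 2), 6 (mult 1)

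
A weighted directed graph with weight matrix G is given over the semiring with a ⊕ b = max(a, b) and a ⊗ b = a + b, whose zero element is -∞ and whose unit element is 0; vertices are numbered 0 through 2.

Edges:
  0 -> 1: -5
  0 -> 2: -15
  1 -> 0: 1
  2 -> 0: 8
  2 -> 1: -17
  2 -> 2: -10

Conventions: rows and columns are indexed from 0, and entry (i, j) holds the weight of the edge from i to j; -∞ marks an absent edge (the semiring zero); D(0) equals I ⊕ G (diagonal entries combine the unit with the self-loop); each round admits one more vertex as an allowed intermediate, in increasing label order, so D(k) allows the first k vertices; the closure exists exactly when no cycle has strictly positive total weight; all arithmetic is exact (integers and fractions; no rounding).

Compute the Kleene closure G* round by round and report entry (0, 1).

D(0):
  [0, -5, -15]
  [1, 0, -∞]
  [8, -17, 0]
D(1):
  [0, -5, -15]
  [1, 0, -14]
  [8, 3, 0]
D(2):
  [0, -5, -15]
  [1, 0, -14]
  [8, 3, 0]
D(3):
  [0, -5, -15]
  [1, 0, -14]
  [8, 3, 0]
Answer: G*[0][1] = -5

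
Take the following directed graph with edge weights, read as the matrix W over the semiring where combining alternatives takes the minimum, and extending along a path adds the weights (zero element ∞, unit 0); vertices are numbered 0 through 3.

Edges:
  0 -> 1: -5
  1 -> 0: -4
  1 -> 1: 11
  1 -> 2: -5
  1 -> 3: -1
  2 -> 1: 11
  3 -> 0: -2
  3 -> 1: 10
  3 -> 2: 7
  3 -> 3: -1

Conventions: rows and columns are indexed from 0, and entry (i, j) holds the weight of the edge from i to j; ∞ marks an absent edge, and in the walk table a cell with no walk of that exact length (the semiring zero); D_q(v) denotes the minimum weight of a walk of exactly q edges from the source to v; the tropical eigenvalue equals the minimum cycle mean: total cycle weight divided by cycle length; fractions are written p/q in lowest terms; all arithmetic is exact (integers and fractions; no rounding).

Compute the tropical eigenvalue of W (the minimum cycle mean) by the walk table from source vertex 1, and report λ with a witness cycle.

q=0: [∞, 0, ∞, ∞]
q=1: [-4, 11, -5, -1]
q=2: [-3, -9, 6, -2]
q=3: [-13, -8, -14, -10]
q=4: [-12, -18, -13, -11]
Optimal cycle mean attained by: cycle 0->1->0, total (-5) + (-4), length 2.
Answer: λ = -9/2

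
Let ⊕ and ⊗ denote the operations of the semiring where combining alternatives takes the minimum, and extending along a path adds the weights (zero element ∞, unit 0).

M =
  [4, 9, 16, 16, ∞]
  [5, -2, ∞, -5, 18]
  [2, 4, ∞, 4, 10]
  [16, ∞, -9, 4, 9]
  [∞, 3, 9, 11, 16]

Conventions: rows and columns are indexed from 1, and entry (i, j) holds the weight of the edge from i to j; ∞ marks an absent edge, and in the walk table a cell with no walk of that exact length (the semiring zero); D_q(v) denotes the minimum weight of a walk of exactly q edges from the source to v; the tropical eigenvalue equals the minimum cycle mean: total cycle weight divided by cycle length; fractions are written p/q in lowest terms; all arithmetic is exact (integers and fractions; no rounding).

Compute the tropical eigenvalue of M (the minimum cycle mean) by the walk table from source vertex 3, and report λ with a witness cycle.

q=0: [∞, ∞, 0, ∞, ∞]
q=1: [2, 4, ∞, 4, 10]
q=2: [6, 2, -5, -1, 13]
q=3: [-3, -1, -10, -3, 5]
q=4: [-8, -6, -12, -6, 0]
q=5: [-10, -8, -15, -11, -2]
Optimal cycle mean attained by: cycle 2->4->3->2, total (-5) + (-9) + 4, length 3.
Answer: λ = -10/3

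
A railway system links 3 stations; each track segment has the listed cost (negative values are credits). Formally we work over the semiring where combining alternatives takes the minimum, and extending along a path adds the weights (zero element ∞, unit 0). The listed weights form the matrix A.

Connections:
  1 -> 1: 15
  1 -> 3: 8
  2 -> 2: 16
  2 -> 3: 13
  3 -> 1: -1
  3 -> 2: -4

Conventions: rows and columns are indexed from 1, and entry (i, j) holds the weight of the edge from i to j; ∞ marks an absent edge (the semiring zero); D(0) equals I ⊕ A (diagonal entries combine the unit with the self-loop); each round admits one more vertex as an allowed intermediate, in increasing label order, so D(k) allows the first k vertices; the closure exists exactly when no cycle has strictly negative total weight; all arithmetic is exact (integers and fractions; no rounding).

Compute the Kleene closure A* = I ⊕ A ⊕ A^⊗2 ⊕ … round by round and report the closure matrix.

D(0):
  [0, ∞, 8]
  [∞, 0, 13]
  [-1, -4, 0]
D(1):
  [0, ∞, 8]
  [∞, 0, 13]
  [-1, -4, 0]
D(2):
  [0, ∞, 8]
  [∞, 0, 13]
  [-1, -4, 0]
D(3):
  [0, 4, 8]
  [12, 0, 13]
  [-1, -4, 0]
Answer: A* = [[0, 4, 8], [12, 0, 13], [-1, -4, 0]]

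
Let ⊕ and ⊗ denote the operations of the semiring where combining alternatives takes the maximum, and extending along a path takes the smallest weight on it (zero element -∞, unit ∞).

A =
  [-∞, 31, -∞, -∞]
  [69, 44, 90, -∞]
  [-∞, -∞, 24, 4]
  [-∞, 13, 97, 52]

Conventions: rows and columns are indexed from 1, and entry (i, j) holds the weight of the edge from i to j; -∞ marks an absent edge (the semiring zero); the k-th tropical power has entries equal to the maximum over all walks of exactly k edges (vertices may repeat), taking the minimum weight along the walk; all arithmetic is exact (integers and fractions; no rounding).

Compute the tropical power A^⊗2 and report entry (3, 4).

A^⊗2:
  [31, 31, 31, -∞]
  [44, 44, 44, 4]
  [-∞, 4, 24, 4]
  [13, 13, 52, 52]
Key observation: the optimum is the walk 3->3->4, with weight 24 min 4 = 4.
Optimal value attained by: walk 3->3->4.
Answer: (A^⊗2)[3][4] = 4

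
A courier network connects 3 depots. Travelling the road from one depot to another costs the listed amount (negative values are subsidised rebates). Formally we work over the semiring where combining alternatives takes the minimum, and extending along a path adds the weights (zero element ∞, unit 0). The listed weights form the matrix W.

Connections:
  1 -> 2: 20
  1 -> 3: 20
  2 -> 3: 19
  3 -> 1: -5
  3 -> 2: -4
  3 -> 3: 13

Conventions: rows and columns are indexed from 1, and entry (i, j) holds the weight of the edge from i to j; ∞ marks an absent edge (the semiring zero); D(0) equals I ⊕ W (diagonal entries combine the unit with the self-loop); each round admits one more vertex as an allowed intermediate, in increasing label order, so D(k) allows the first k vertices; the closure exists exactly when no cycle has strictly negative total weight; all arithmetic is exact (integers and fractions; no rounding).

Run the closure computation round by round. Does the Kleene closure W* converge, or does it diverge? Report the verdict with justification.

D(0):
  [0, 20, 20]
  [∞, 0, 19]
  [-5, -4, 0]
D(1):
  [0, 20, 20]
  [∞, 0, 19]
  [-5, -4, 0]
D(2):
  [0, 20, 20]
  [∞, 0, 19]
  [-5, -4, 0]
D(3):
  [0, 16, 20]
  [14, 0, 19]
  [-5, -4, 0]
Key observation: every diagonal entry stays at the unit through all rounds, so no improving cycle exists.
Answer: CONVERGES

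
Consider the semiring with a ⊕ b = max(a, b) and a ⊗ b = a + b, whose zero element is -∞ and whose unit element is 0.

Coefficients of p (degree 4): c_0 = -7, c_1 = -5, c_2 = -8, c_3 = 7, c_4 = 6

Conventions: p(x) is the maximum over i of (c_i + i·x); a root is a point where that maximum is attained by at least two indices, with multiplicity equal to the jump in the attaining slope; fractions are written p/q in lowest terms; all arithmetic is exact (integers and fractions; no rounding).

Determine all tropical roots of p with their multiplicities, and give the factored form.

hull edge (i=0, c=-7) to (i=3, c=7): slope 14/3, span 3
hull edge (i=3, c=7) to (i=4, c=6): slope -1, span 1
Factored form: p(x) = 6 ⊗ (x ⊕ (-14/3)) ⊗ (x ⊕ (-14/3)) ⊗ (x ⊕ (-14/3)) ⊗ (x ⊕ 1)
Answer: roots = -14/3 (mult 3), 1 (mult 1)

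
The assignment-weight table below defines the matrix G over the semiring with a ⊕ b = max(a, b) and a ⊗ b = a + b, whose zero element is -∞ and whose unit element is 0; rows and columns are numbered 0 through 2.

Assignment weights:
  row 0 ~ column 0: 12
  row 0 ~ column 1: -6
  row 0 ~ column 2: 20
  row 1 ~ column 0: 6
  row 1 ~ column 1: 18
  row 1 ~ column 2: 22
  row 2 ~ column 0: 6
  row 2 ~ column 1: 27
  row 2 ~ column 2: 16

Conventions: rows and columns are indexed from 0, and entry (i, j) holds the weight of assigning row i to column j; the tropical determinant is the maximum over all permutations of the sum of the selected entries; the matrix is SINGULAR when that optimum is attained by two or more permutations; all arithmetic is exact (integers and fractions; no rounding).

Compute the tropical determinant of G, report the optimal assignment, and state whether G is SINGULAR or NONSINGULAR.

σ = (0, 1, 2): 12 + 18 + 16 = 46
σ = (0, 2, 1): 12 + 22 + 27 = 61
σ = (1, 0, 2): (-6) + 6 + 16 = 16
σ = (1, 2, 0): (-6) + 22 + 6 = 22
σ = (2, 0, 1): 20 + 6 + 27 = 53
σ = (2, 1, 0): 20 + 18 + 6 = 44
Optimal value attained by: σ = (0, 2, 1).
Answer: det⊕(G) = 61; verdict: NONSINGULAR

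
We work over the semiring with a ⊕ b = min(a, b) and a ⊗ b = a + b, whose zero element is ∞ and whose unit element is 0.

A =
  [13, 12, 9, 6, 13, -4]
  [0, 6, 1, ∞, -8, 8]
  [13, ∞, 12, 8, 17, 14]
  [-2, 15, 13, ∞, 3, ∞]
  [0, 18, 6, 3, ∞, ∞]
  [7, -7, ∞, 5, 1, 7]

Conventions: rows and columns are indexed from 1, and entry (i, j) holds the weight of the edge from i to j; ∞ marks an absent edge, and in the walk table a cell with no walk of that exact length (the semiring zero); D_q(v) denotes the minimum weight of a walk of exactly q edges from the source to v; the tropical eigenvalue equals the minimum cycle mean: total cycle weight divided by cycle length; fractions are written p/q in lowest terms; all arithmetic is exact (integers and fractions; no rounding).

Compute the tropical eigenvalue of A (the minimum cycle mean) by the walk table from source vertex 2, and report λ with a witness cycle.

q=0: [∞, 0, ∞, ∞, ∞, ∞]
q=1: [0, 6, 1, ∞, -8, 8]
q=2: [-8, 1, -2, -5, -2, -4]
q=3: [-7, -11, 1, -2, -7, -12]
q=4: [-11, -19, -10, -7, -19, -11]
q=5: [-19, -18, -18, -16, -27, -15]
q=6: [-27, -22, -21, -24, -26, -23]
Optimal cycle mean attained by: cycle 1->6->2->5->1, total (-4) + (-7) + (-8) + 0, length 4.
Answer: λ = -19/4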